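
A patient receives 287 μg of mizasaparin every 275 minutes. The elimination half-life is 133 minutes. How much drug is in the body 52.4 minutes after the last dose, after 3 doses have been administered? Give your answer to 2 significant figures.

The 3 doses were given 602.4, 327.4, 52.4 minutes ago.
Total = 287·(1/2)^(602.4/133) + 287·(1/2)^(327.4/133) + 287·(1/2)^(52.4/133)
      = 12.429 + 52.101 + 218.41 ≈ 282.94 μg.

280 μg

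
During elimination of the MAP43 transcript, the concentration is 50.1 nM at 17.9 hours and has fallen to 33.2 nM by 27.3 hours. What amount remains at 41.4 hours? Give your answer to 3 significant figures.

Over Δt = 27.3 − 17.9 = 9.4 hours, the level fell by a factor of 50.1/33.2 ≈ 1.509.
n = log₂(1.509) ≈ 0.59363 half-lives, so t½ = 9.4/0.59363 ≈ 15.835 hours.
From t = 27.3 to t = 41.4: 33.2 × (1/2)^((41.4−27.3)/15.835) ≈ 17.91 nM.

17.9 nM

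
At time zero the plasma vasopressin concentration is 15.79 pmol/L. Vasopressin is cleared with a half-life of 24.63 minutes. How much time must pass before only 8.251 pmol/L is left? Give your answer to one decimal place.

Fraction remaining = 8.251/15.79 ≈ 0.52255.
n = log₂(15.79/8.251) = ln(1.9137)/ln 2 ≈ 0.93637 half-lives.
t = n × t½ = 0.93637 × 24.63 ≈ 23.063 minutes.

23.1 minutes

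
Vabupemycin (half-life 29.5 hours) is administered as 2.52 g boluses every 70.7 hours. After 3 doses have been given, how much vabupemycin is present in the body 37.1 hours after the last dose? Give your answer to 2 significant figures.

The 3 doses were given 178.5, 107.8, 37.1 hours ago.
Total = 2.52·(1/2)^(178.5/29.5) + 2.52·(1/2)^(107.8/29.5) + 2.52·(1/2)^(37.1/29.5)
      = 0.038011 + 0.20015 + 1.0539 ≈ 1.2921 g.

1.3 g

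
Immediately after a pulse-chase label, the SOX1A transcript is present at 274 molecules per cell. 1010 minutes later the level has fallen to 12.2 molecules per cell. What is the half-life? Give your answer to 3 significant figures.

225 minutes

A/A₀ = 12.2/274 ≈ 0.044526.
n = log₂(22.459) ≈ 4.4892 half-lives elapsed in 1010 minutes.
t½ = 1010/4.4892 ≈ 224.98 minutes.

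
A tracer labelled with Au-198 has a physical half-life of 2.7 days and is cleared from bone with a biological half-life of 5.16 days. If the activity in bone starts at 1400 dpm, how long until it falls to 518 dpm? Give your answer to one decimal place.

1/t_eff = 1/t_phys + 1/t_biol = 1/2.7 + 1/5.16 = 0.56417 per day.
t_eff = 2.7 × 5.16 / (2.7 + 5.16) ≈ 1.7725 days.
n = log₂(1400/518) ≈ 1.4344; t = 1.4344 × 1.7725 ≈ 2.5425 days.

2.5 days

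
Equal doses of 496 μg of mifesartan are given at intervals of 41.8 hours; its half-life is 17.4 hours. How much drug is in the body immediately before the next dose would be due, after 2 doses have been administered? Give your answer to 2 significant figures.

The 2 doses were given 83.6, 41.8 hours ago.
Total = 496·(1/2)^(83.6/17.4) + 496·(1/2)^(41.8/17.4)
      = 17.748 + 93.825 ≈ 111.57 μg.

110 μg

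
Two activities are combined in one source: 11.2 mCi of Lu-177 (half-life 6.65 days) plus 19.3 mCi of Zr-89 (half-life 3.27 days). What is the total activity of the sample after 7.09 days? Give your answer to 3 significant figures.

9.64 mCi

Lu-177: 11.2 × (1/2)^(7.09/6.65) = 11.2 × (1/2)^1.0662 ≈ 5.349 mCi.
Zr-89: 19.3 × (1/2)^(7.09/3.27) = 19.3 × (1/2)^2.1682 ≈ 4.294 mCi.
Total = 5.349 + 4.294 ≈ 9.643 mCi.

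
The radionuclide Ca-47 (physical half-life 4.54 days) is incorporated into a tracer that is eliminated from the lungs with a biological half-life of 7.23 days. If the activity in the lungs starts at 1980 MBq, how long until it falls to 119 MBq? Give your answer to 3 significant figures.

11.3 days

1/t_eff = 1/t_phys + 1/t_biol = 1/4.54 + 1/7.23 = 0.35858 per day.
t_eff = 4.54 × 7.23 / (4.54 + 7.23) ≈ 2.7888 days.
n = log₂(1980/119) ≈ 4.0565; t = 4.0565 × 2.7888 ≈ 11.313 days.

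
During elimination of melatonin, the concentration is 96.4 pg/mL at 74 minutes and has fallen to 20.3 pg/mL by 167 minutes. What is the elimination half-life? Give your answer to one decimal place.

41.4 minutes

Over Δt = 167 − 74 = 93 minutes, the level fell by a factor of 96.4/20.3 ≈ 4.7488.
n = log₂(4.7488) ≈ 2.2476 half-lives, so t½ = 93/2.2476 ≈ 41.378 minutes.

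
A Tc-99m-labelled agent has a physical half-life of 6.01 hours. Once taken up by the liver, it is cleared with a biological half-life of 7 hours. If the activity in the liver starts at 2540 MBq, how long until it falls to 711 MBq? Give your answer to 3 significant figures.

5.94 hours

1/t_eff = 1/t_phys + 1/t_biol = 1/6.01 + 1/7 = 0.30925 per hour.
t_eff = 6.01 × 7 / (6.01 + 7) ≈ 3.2337 hours.
n = log₂(2540/711) ≈ 1.8369; t = 1.8369 × 3.2337 ≈ 5.9399 hours.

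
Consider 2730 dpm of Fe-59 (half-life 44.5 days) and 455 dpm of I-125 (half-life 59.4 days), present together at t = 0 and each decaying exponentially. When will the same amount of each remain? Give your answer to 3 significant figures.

Set 2730·(1/2)^(t/44.5) = 455·(1/2)^(t/59.4).
Taking log₂: log₂(2730/455) = t·(1/44.5 − 1/59.4).
log₂(6) = 2.585; 1/44.5 − 1/59.4 = 0.0056369.
t = 2.585 / 0.0056369 ≈ 458.58 days.

459 days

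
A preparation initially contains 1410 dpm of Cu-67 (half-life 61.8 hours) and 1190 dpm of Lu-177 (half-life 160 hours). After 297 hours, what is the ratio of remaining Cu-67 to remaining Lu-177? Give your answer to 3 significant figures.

Cu-67: 1410 × (1/2)^(297/61.8) = 1410 × (1/2)^4.8058 ≈ 50.411 dpm.
Lu-177: 1190 × (1/2)^(297/160) = 1190 × (1/2)^1.8562 ≈ 328.67 dpm.
Ratio ≈ 50.411 / 328.67 ≈ 0.15338.

0.153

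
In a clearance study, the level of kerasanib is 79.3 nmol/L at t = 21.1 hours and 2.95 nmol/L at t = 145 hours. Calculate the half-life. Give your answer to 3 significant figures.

Over Δt = 145 − 21.1 = 123.9 hours, the level fell by a factor of 79.3/2.95 ≈ 26.881.
n = log₂(26.881) ≈ 4.7485 half-lives, so t½ = 123.9/4.7485 ≈ 26.092 hours.

26.1 hours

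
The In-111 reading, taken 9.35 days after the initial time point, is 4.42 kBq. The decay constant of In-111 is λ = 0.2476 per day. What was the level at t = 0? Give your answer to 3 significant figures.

t½ = ln 2 / λ = 0.69315 / 0.2476 ≈ 2.7995 days.
Number of half-lives elapsed: n = 9.35/2.7995 ≈ 3.3399.
A₀ = A × 2^n = 4.42 × 2^3.3399 = 4.42 × 10.126 ≈ 44.755 kBq.

44.8 kBq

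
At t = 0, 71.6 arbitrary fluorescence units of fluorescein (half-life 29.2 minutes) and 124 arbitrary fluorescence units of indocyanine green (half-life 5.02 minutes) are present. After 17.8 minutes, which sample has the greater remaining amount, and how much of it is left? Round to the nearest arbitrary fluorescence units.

fluorescein, 47 arbitrary fluorescence units

fluorescein: 71.6 × (1/2)^0.60959 ≈ 46.925 arbitrary fluorescence units.
indocyanine green: 124 × (1/2)^3.5458 ≈ 10.618 arbitrary fluorescence units.
Fluorescein has more remaining, at ≈ 46.925 arbitrary fluorescence units.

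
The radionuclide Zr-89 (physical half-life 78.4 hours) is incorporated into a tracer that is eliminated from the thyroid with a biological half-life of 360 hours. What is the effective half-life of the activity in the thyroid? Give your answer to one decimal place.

64.4 hours

1/t_eff = 1/t_phys + 1/t_biol = 1/78.4 + 1/360 = 0.015533 per hour.
t_eff = 78.4 × 360 / (78.4 + 360) ≈ 64.38 hours.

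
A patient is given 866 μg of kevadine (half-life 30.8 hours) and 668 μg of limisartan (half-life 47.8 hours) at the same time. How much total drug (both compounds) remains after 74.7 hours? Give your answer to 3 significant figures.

kevadine: 866 × (1/2)^(74.7/30.8) = 866 × (1/2)^2.4253 ≈ 161.22 μg.
limisartan: 668 × (1/2)^(74.7/47.8) = 668 × (1/2)^1.5628 ≈ 226.12 μg.
Total = 161.22 + 226.12 ≈ 387.34 μg.

387 μg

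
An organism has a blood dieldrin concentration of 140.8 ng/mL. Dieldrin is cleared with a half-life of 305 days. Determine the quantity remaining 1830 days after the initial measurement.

2.2 ng/mL

Elapsed time is 6 half-lives (1830/305).
Each half-life halves the amount: 140.8 × (1/2)^6 = 140.8/64 = 2.2 ng/mL.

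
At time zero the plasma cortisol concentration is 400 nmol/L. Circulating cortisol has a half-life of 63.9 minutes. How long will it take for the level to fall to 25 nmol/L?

25/400 = 1/16, so 4 half-lives have elapsed.
t = 4 × 63.9 = 255.6 minutes.

255.6 minutes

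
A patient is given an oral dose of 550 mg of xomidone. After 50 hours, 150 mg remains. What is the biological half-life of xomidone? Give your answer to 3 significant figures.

A/A₀ = 150/550 ≈ 0.27273.
n = log₂(3.6667) ≈ 1.8745 half-lives elapsed in 50 hours.
t½ = 50/1.8745 ≈ 26.674 hours.

26.7 hours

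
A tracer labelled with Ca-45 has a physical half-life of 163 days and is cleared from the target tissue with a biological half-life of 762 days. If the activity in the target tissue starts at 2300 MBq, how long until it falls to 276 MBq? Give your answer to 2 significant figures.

1/t_eff = 1/t_phys + 1/t_biol = 1/163 + 1/762 = 0.0074473 per day.
t_eff = 163 × 762 / (163 + 762) ≈ 134.28 days.
n = log₂(2300/276) ≈ 3.0589; t = 3.0589 × 134.28 ≈ 410.74 days.

410 days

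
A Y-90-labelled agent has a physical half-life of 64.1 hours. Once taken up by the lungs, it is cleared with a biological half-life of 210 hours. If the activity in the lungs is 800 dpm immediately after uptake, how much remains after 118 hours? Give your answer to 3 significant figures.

1/t_eff = 1/t_phys + 1/t_biol = 1/64.1 + 1/210 = 0.020363 per hour.
t_eff = 64.1 × 210 / (64.1 + 210) ≈ 49.11 hours.
Remaining = 800 × (1/2)^(118/49.11) = 800 × (1/2)^2.4028 ≈ 151.28 dpm.

151 dpm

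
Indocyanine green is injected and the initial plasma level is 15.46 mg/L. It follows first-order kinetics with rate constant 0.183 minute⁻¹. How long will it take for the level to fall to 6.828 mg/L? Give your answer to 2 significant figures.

4.5 minutes

t½ = ln 2 / λ = 0.69315 / 0.183 ≈ 3.7877 minutes.
Fraction remaining = 6.828/15.46 ≈ 0.44166.
n = log₂(15.46/6.828) = ln(2.2642)/ln 2 ≈ 1.179 half-lives.
t = n × t½ = 1.179 × 3.7877 ≈ 4.4657 minutes.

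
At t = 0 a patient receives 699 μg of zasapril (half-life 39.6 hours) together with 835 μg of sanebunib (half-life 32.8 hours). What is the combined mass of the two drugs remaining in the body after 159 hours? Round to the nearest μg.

72 μg

zasapril: 699 × (1/2)^(159/39.6) = 699 × (1/2)^4.0152 ≈ 43.231 μg.
sanebunib: 835 × (1/2)^(159/32.8) = 835 × (1/2)^4.8476 ≈ 29.002 μg.
Total = 43.231 + 29.002 ≈ 72.233 μg.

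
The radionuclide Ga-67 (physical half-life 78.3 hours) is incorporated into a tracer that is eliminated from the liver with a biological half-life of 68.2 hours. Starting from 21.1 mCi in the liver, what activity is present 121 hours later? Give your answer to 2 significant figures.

1/t_eff = 1/t_phys + 1/t_biol = 1/78.3 + 1/68.2 = 0.027434 per hour.
t_eff = 78.3 × 68.2 / (78.3 + 68.2) ≈ 36.451 hours.
Remaining = 21.1 × (1/2)^(121/36.451) = 21.1 × (1/2)^3.3195 ≈ 2.1135 mCi.

2.1 mCi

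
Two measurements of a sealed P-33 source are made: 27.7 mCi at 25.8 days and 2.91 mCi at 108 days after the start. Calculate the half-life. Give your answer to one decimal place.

25.3 days

Over Δt = 108 − 25.8 = 82.2 days, the level fell by a factor of 27.7/2.91 ≈ 9.5189.
n = log₂(9.5189) ≈ 3.2508 half-lives, so t½ = 82.2/3.2508 ≈ 25.286 days.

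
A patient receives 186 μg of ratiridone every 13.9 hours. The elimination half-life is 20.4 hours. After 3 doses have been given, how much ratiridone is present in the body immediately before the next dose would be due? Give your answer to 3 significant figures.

The 3 doses were given 41.7, 27.8, 13.9 hours ago.
Total = 186·(1/2)^(41.7/20.4) + 186·(1/2)^(27.8/20.4) + 186·(1/2)^(13.9/20.4)
      = 45.1 + 72.325 + 115.98 ≈ 233.41 μg.

233 μg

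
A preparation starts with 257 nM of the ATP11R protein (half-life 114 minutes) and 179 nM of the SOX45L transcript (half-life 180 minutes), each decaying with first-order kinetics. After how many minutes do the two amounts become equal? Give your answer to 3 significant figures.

162 minutes

Set 257·(1/2)^(t/114) = 179·(1/2)^(t/180).
Taking log₂: log₂(257/179) = t·(1/114 − 1/180).
log₂(1.4358) = 0.52181; 1/114 − 1/180 = 0.0032164.
t = 0.52181 / 0.0032164 ≈ 162.24 minutes.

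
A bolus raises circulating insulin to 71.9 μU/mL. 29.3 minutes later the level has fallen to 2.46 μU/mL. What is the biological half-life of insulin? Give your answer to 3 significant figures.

A/A₀ = 2.46/71.9 ≈ 0.034214.
n = log₂(29.228) ≈ 4.8693 half-lives elapsed in 29.3 minutes.
t½ = 29.3/4.8693 ≈ 6.0173 minutes.

6.02 minutes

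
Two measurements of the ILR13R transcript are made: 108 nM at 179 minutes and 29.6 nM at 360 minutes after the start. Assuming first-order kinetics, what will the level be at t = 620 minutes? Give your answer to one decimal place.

4.6 nM

Over Δt = 360 − 179 = 181 minutes, the level fell by a factor of 108/29.6 ≈ 3.6486.
n = log₂(3.6486) ≈ 1.8674 half-lives, so t½ = 181/1.8674 ≈ 96.928 minutes.
From t = 360 to t = 620: 29.6 × (1/2)^((620−360)/96.928) ≈ 4.6111 nM.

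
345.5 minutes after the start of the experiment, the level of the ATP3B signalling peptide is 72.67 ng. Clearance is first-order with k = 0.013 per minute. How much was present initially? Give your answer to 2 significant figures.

6500 ng

t½ = ln 2 / k = 0.69315 / 0.013 ≈ 53.319 minutes.
Number of half-lives elapsed: n = 345.5/53.319 ≈ 6.4799.
A₀ = A × 2^n = 72.67 × 2^6.4799 = 72.67 × 89.255 ≈ 6486.2 ng.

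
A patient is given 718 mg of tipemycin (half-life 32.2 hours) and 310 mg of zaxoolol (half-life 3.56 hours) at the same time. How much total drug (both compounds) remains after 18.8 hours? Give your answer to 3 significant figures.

tipemycin: 718 × (1/2)^(18.8/32.2) = 718 × (1/2)^0.58385 ≈ 479.04 mg.
zaxoolol: 310 × (1/2)^(18.8/3.56) = 310 × (1/2)^5.2809 ≈ 7.9736 mg.
Total = 479.04 + 7.9736 ≈ 487.01 mg.

487 mg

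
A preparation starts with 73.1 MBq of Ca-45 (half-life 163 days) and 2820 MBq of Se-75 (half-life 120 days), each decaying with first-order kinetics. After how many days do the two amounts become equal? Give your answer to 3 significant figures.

2400 days

Set 73.1·(1/2)^(t/163) = 2820·(1/2)^(t/120).
Taking log₂: log₂(73.1/2820) = t·(1/163 − 1/120).
log₂(0.025922) = -5.2697; 1/163 − 1/120 = -0.0021984.
t = -5.2697 / -0.0021984 ≈ 2397.1 days.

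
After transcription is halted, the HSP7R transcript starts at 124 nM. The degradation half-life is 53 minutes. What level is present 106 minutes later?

31 nM

Elapsed time is 2 half-lives (106/53).
Each half-life halves the amount: 124 × (1/2)^2 = 124/4 = 31 nM.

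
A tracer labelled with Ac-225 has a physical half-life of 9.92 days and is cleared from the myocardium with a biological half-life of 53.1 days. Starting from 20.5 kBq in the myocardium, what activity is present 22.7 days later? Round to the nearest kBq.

3 kBq

1/t_eff = 1/t_phys + 1/t_biol = 1/9.92 + 1/53.1 = 0.11964 per day.
t_eff = 9.92 × 53.1 / (9.92 + 53.1) ≈ 8.3585 days.
Remaining = 20.5 × (1/2)^(22.7/8.3585) = 20.5 × (1/2)^2.7158 ≈ 3.1204 kBq.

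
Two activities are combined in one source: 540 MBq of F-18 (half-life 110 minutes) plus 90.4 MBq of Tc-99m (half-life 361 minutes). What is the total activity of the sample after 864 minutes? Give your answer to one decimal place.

19.5 MBq

F-18: 540 × (1/2)^(864/110) = 540 × (1/2)^7.8545 ≈ 2.3331 MBq.
Tc-99m: 90.4 × (1/2)^(864/361) = 90.4 × (1/2)^2.3934 ≈ 17.207 MBq.
Total = 2.3331 + 17.207 ≈ 19.54 MBq.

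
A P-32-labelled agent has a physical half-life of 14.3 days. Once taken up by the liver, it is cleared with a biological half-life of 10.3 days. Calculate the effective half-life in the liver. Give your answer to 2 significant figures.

6.0 days

1/t_eff = 1/t_phys + 1/t_biol = 1/14.3 + 1/10.3 = 0.16702 per day.
t_eff = 14.3 × 10.3 / (14.3 + 10.3) ≈ 5.9874 days.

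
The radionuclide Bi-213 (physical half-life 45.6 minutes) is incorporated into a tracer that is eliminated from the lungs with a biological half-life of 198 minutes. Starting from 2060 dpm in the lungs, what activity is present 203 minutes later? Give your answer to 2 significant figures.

1/t_eff = 1/t_phys + 1/t_biol = 1/45.6 + 1/198 = 0.02698 per minute.
t_eff = 45.6 × 198 / (45.6 + 198) ≈ 37.064 minutes.
Remaining = 2060 × (1/2)^(203/37.064) = 2060 × (1/2)^5.477 ≈ 46.251 dpm.

46 dpm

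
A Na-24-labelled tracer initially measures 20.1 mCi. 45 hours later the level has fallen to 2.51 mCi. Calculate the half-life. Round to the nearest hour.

A/A₀ = 2.51/20.1 ≈ 0.12488.
n = log₂(8.008) ≈ 3.0014 half-lives elapsed in 45 hours.
t½ = 45/3.0014 ≈ 14.993 hours.

15 hours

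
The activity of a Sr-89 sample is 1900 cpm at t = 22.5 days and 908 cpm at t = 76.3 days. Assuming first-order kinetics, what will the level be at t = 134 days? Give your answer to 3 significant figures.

Over Δt = 76.3 − 22.5 = 53.8 days, the level fell by a factor of 1900/908 ≈ 2.0925.
n = log₂(2.0925) ≈ 1.0652 half-lives, so t½ = 53.8/1.0652 ≈ 50.505 days.
From t = 76.3 to t = 134: 908 × (1/2)^((134−76.3)/50.505) ≈ 411.31 cpm.

411 cpm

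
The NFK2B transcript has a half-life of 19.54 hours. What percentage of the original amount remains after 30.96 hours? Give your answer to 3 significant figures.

n = 30.96/19.54 ≈ 1.5844 half-lives.
Fraction remaining = (1/2)^1.5844 ≈ 0.33345, i.e. 33.345%.

33.3%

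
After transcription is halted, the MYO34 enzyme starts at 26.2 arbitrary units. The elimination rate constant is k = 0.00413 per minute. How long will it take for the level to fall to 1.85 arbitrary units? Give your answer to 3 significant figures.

t½ = ln 2 / k = 0.69315 / 0.00413 ≈ 167.83 minutes.
Fraction remaining = 1.85/26.2 ≈ 0.070611.
n = log₂(26.2/1.85) = ln(14.162)/ln 2 ≈ 3.824 half-lives.
t = n × t½ = 3.824 × 167.83 ≈ 641.79 minutes.

642 minutes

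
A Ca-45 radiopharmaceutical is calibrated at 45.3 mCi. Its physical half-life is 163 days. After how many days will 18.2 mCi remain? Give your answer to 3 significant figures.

214 days

Fraction remaining = 18.2/45.3 ≈ 0.40177.
n = log₂(45.3/18.2) = ln(2.489)/ln 2 ≈ 1.3156 half-lives.
t = n × t½ = 1.3156 × 163 ≈ 214.44 days.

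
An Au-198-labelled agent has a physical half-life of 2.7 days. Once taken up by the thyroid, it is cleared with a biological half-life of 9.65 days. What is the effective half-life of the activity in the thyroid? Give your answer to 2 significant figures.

2.1 days

1/t_eff = 1/t_phys + 1/t_biol = 1/2.7 + 1/9.65 = 0.474 per day.
t_eff = 2.7 × 9.65 / (2.7 + 9.65) ≈ 2.1097 days.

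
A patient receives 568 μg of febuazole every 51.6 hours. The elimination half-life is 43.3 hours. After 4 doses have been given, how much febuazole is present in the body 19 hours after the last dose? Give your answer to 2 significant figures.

720 μg

The 4 doses were given 173.8, 122.2, 70.6, 19 hours ago.
Total = 568·(1/2)^(173.8/43.3) + 568·(1/2)^(122.2/43.3) + 568·(1/2)^(70.6/43.3) + 568·(1/2)^(19/43.3)
      = 35.161 + 80.314 + 183.45 + 419.04 ≈ 717.97 μg.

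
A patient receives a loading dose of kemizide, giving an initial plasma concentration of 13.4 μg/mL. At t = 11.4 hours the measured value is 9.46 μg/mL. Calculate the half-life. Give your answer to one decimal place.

A/A₀ = 9.46/13.4 ≈ 0.70597.
n = log₂(1.4165) ≈ 0.50232 half-lives elapsed in 11.4 hours.
t½ = 11.4/0.50232 ≈ 22.695 hours.

22.7 hours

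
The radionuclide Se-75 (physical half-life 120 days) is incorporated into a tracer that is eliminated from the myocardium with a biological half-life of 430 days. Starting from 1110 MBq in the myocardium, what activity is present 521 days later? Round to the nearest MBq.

24 MBq

1/t_eff = 1/t_phys + 1/t_biol = 1/120 + 1/430 = 0.010659 per day.
t_eff = 120 × 430 / (120 + 430) ≈ 93.818 days.
Remaining = 1110 × (1/2)^(521/93.818) = 1110 × (1/2)^5.5533 ≈ 23.638 MBq.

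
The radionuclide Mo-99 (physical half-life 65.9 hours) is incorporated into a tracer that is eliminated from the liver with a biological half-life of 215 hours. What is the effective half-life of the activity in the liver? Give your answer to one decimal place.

50.4 hours

1/t_eff = 1/t_phys + 1/t_biol = 1/65.9 + 1/215 = 0.019826 per hour.
t_eff = 65.9 × 215 / (65.9 + 215) ≈ 50.44 hours.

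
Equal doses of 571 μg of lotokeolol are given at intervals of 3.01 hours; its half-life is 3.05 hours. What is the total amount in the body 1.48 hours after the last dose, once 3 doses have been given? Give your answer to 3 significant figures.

718 μg

The 3 doses were given 7.5, 4.49, 1.48 hours ago.
Total = 571·(1/2)^(7.5/3.05) + 571·(1/2)^(4.49/3.05) + 571·(1/2)^(1.48/3.05)
      = 103.85 + 205.82 + 407.91 ≈ 717.57 μg.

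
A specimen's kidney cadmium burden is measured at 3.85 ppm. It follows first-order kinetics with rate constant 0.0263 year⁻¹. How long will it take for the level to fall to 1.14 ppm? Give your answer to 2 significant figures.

46 years

t½ = ln 2 / k = 0.69315 / 0.0263 ≈ 26.355 years.
Fraction remaining = 1.14/3.85 ≈ 0.2961.
n = log₂(3.85/1.14) = ln(3.3772)/ln 2 ≈ 1.7558 half-lives.
t = n × t½ = 1.7558 × 26.355 ≈ 46.275 years.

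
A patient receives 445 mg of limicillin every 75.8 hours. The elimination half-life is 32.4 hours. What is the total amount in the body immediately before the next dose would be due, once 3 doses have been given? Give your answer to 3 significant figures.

109 mg

The 3 doses were given 227.4, 151.6, 75.8 hours ago.
Total = 445·(1/2)^(227.4/32.4) + 445·(1/2)^(151.6/32.4) + 445·(1/2)^(75.8/32.4)
      = 3.4322 + 17.371 + 87.922 ≈ 108.73 mg.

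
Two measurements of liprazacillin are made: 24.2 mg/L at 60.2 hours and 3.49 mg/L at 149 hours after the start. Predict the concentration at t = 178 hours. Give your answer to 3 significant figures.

Over Δt = 149 − 60.2 = 88.8 hours, the level fell by a factor of 24.2/3.49 ≈ 6.9341.
n = log₂(6.9341) ≈ 2.7937 half-lives, so t½ = 88.8/2.7937 ≈ 31.786 hours.
From t = 149 to t = 178: 3.49 × (1/2)^((178−149)/31.786) ≈ 1.8543 mg/L.

1.85 mg/L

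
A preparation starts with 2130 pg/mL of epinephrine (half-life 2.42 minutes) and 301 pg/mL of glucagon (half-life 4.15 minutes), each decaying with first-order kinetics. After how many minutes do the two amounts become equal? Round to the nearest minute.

16 minutes

Set 2130·(1/2)^(t/2.42) = 301·(1/2)^(t/4.15).
Taking log₂: log₂(2130/301) = t·(1/2.42 − 1/4.15).
log₂(7.0764) = 2.823; 1/2.42 − 1/4.15 = 0.17226.
t = 2.823 / 0.17226 ≈ 16.388 minutes.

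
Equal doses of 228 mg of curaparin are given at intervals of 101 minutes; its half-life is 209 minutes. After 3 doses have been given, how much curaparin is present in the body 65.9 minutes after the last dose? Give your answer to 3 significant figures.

The 3 doses were given 267.9, 166.9, 65.9 minutes ago.
Total = 228·(1/2)^(267.9/209) + 228·(1/2)^(166.9/209) + 228·(1/2)^(65.9/209)
      = 93.771 + 131.08 + 183.24 ≈ 408.09 mg.

408 mg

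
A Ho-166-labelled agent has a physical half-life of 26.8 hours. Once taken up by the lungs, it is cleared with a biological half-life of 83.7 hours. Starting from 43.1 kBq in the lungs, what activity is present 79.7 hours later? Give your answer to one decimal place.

2.8 kBq

1/t_eff = 1/t_phys + 1/t_biol = 1/26.8 + 1/83.7 = 0.049261 per hour.
t_eff = 26.8 × 83.7 / (26.8 + 83.7) ≈ 20.3 hours.
Remaining = 43.1 × (1/2)^(79.7/20.3) = 43.1 × (1/2)^3.9261 ≈ 2.8353 kBq.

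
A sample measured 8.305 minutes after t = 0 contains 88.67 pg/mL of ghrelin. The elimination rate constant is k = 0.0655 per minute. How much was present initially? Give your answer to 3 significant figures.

t½ = ln 2 / k = 0.69315 / 0.0655 ≈ 10.582 minutes.
Number of half-lives elapsed: n = 8.305/10.582 ≈ 0.78479.
A₀ = A × 2^n = 88.67 × 2^0.78479 = 88.67 × 1.7228 ≈ 152.76 pg/mL.

153 pg/mL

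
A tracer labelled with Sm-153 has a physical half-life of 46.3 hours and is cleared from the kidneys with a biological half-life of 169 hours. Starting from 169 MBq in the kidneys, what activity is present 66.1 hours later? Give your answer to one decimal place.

1/t_eff = 1/t_phys + 1/t_biol = 1/46.3 + 1/169 = 0.027515 per hour.
t_eff = 46.3 × 169 / (46.3 + 169) ≈ 36.343 hours.
Remaining = 169 × (1/2)^(66.1/36.343) = 169 × (1/2)^1.8188 ≈ 47.905 MBq.

47.9 MBq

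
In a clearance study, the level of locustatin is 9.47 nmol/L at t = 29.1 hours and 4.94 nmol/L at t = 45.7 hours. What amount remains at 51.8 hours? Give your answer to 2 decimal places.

3.89 nmol/L

Over Δt = 45.7 − 29.1 = 16.6 hours, the level fell by a factor of 9.47/4.94 ≈ 1.917.
n = log₂(1.917) ≈ 0.93885 half-lives, so t½ = 16.6/0.93885 ≈ 17.681 hours.
From t = 45.7 to t = 51.8: 4.94 × (1/2)^((51.8−45.7)/17.681) ≈ 3.8893 nmol/L.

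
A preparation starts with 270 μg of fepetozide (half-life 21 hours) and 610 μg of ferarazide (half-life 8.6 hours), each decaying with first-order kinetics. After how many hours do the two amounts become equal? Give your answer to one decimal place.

Set 270·(1/2)^(t/21) = 610·(1/2)^(t/8.6).
Taking log₂: log₂(270/610) = t·(1/21 − 1/8.6).
log₂(0.44262) = -1.1758; 1/21 − 1/8.6 = -0.06866.
t = -1.1758 / -0.06866 ≈ 17.126 hours.

17.1 hours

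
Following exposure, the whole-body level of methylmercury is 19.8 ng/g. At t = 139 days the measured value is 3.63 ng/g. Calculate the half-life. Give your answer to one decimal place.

56.8 days

A/A₀ = 3.63/19.8 ≈ 0.18333.
n = log₂(5.4545) ≈ 2.4475 half-lives elapsed in 139 days.
t½ = 139/2.4475 ≈ 56.794 days.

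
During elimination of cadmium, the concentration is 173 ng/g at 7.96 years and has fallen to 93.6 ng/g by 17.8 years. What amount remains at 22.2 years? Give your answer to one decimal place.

Over Δt = 17.8 − 7.96 = 9.84 years, the level fell by a factor of 173/93.6 ≈ 1.8483.
n = log₂(1.8483) ≈ 0.88619 half-lives, so t½ = 9.84/0.88619 ≈ 11.104 years.
From t = 17.8 to t = 22.2: 93.6 × (1/2)^((22.2−17.8)/11.104) ≈ 71.119 ng/g.

71.1 ng/g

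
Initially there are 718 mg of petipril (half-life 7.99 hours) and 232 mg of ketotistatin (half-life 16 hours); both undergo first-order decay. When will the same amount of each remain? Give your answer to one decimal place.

26.0 hours

Set 718·(1/2)^(t/7.99) = 232·(1/2)^(t/16).
Taking log₂: log₂(718/232) = t·(1/7.99 − 1/16).
log₂(3.0948) = 1.6299; 1/7.99 − 1/16 = 0.062656.
t = 1.6299 / 0.062656 ≈ 26.013 hours.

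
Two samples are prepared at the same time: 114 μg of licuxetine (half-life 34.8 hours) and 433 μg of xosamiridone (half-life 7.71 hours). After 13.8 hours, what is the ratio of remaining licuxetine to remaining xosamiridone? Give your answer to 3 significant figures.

0.692

licuxetine: 114 × (1/2)^(13.8/34.8) = 114 × (1/2)^0.39655 ≈ 86.603 μg.
xosamiridone: 433 × (1/2)^(13.8/7.71) = 433 × (1/2)^1.7899 ≈ 125.22 μg.
Ratio ≈ 86.603 / 125.22 ≈ 0.69159.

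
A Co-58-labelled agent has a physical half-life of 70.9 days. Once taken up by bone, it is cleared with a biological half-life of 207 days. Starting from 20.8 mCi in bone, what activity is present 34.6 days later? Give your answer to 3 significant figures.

1/t_eff = 1/t_phys + 1/t_biol = 1/70.9 + 1/207 = 0.018935 per day.
t_eff = 70.9 × 207 / (70.9 + 207) ≈ 52.811 days.
Remaining = 20.8 × (1/2)^(34.6/52.811) = 20.8 × (1/2)^0.65516 ≈ 13.208 mCi.

13.2 mCi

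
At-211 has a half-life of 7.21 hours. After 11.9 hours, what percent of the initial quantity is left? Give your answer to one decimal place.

31.9%

n = 11.9/7.21 ≈ 1.6505 half-lives.
Fraction remaining = (1/2)^1.6505 ≈ 0.31853, i.e. 31.853%.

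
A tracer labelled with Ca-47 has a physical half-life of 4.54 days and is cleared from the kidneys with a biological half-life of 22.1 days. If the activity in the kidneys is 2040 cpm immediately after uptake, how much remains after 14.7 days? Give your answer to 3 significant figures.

136 cpm

1/t_eff = 1/t_phys + 1/t_biol = 1/4.54 + 1/22.1 = 0.26551 per day.
t_eff = 4.54 × 22.1 / (4.54 + 22.1) ≈ 3.7663 days.
Remaining = 2040 × (1/2)^(14.7/3.7663) = 2040 × (1/2)^3.903 ≈ 136.36 cpm.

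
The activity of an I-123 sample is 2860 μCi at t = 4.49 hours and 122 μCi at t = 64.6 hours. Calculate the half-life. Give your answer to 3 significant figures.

Over Δt = 64.6 − 4.49 = 60.11 hours, the level fell by a factor of 2860/122 ≈ 23.443.
n = log₂(23.443) ≈ 4.5511 half-lives, so t½ = 60.11/4.5511 ≈ 13.208 hours.

13.2 hours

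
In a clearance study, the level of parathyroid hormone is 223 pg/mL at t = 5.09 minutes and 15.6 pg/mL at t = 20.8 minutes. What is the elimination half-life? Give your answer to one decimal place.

Over Δt = 20.8 − 5.09 = 15.71 minutes, the level fell by a factor of 223/15.6 ≈ 14.295.
n = log₂(14.295) ≈ 3.8374 half-lives, so t½ = 15.71/3.8374 ≈ 4.0939 minutes.

4.1 minutes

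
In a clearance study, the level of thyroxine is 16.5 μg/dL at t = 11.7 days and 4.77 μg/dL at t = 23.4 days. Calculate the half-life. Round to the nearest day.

7 days

Over Δt = 23.4 − 11.7 = 11.7 days, the level fell by a factor of 16.5/4.77 ≈ 3.4591.
n = log₂(3.4591) ≈ 1.7904 half-lives, so t½ = 11.7/1.7904 ≈ 6.5348 days.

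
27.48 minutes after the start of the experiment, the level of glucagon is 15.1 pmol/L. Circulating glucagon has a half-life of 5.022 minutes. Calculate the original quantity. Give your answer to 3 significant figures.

670 pmol/L

Number of half-lives elapsed: n = 27.48/5.022 ≈ 5.4719.
A₀ = A × 2^n = 15.1 × 2^5.4719 = 15.1 × 44.383 ≈ 670.18 pmol/L.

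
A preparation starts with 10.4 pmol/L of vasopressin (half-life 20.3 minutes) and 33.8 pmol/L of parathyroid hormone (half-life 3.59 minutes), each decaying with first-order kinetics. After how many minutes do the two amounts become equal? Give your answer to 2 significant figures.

7.4 minutes

Set 10.4·(1/2)^(t/20.3) = 33.8·(1/2)^(t/3.59).
Taking log₂: log₂(10.4/33.8) = t·(1/20.3 − 1/3.59).
log₂(0.30769) = -1.7004; 1/20.3 − 1/3.59 = -0.22929.
t = -1.7004 / -0.22929 ≈ 7.4161 minutes.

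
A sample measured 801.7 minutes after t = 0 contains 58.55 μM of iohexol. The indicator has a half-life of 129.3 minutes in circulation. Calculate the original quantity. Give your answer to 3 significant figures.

Number of half-lives elapsed: n = 801.7/129.3 ≈ 6.2003.
A₀ = A × 2^n = 58.55 × 2^6.2003 = 58.55 × 73.532 ≈ 4305.3 μM.

4310 μM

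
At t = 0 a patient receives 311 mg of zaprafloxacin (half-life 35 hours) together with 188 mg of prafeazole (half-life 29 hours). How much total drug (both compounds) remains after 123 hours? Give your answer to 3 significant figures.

37.2 mg

zaprafloxacin: 311 × (1/2)^(123/35) = 311 × (1/2)^3.5143 ≈ 27.218 mg.
prafeazole: 188 × (1/2)^(123/29) = 188 × (1/2)^4.2414 ≈ 9.9397 mg.
Total = 27.218 + 9.9397 ≈ 37.158 mg.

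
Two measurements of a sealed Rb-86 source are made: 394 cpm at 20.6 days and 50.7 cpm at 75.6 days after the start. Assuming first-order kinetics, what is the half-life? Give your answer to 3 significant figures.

18.6 days

Over Δt = 75.6 − 20.6 = 55 days, the level fell by a factor of 394/50.7 ≈ 7.7712.
n = log₂(7.7712) ≈ 2.9581 half-lives, so t½ = 55/2.9581 ≈ 18.593 days.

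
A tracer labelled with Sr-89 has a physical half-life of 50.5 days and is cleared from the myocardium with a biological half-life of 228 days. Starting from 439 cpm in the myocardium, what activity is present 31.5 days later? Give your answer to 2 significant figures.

260 cpm

1/t_eff = 1/t_phys + 1/t_biol = 1/50.5 + 1/228 = 0.024188 per day.
t_eff = 50.5 × 228 / (50.5 + 228) ≈ 41.343 days.
Remaining = 439 × (1/2)^(31.5/41.343) = 439 × (1/2)^0.76192 ≈ 258.88 cpm.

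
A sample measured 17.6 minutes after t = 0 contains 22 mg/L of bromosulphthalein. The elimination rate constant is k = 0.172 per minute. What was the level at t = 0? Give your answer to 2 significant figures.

450 mg/L

t½ = ln 2 / k = 0.69315 / 0.172 ≈ 4.0299 minutes.
Number of half-lives elapsed: n = 17.6/4.0299 ≈ 4.3673.
A₀ = A × 2^n = 22 × 2^4.3673 = 22 × 20.639 ≈ 454.07 mg/L.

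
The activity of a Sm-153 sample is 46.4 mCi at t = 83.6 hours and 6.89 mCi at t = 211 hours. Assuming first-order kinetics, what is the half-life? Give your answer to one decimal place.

46.3 hours

Over Δt = 211 − 83.6 = 127.4 hours, the level fell by a factor of 46.4/6.89 ≈ 6.7344.
n = log₂(6.7344) ≈ 2.7515 half-lives, so t½ = 127.4/2.7515 ≈ 46.301 hours.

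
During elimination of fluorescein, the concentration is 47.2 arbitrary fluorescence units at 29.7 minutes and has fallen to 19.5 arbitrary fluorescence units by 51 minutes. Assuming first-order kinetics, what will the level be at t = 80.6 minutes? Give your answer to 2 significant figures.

Over Δt = 51 − 29.7 = 21.3 minutes, the level fell by a factor of 47.2/19.5 ≈ 2.4205.
n = log₂(2.4205) ≈ 1.2753 half-lives, so t½ = 21.3/1.2753 ≈ 16.702 minutes.
From t = 51 to t = 80.6: 19.5 × (1/2)^((80.6−51)/16.702) ≈ 5.7086 arbitrary fluorescence units.

5.7 arbitrary fluorescence units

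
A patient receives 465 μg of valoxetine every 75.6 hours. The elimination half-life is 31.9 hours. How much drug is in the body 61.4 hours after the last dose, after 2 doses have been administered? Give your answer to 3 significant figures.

146 μg

The 2 doses were given 137, 61.4 hours ago.
Total = 465·(1/2)^(137/31.9) + 465·(1/2)^(61.4/31.9)
      = 23.693 + 122.47 ≈ 146.17 μg.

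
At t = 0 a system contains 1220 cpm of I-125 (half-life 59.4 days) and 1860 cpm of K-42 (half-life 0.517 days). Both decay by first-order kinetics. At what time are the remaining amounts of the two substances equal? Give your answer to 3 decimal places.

0.317 days

Set 1220·(1/2)^(t/59.4) = 1860·(1/2)^(t/0.517).
Taking log₂: log₂(1220/1860) = t·(1/59.4 − 1/0.517).
log₂(0.65591) = -0.60842; 1/59.4 − 1/0.517 = -1.9174.
t = -0.60842 / -1.9174 ≈ 0.31732 days.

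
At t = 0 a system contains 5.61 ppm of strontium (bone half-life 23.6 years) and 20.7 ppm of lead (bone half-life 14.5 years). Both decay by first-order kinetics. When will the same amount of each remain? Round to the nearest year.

71 years

Set 5.61·(1/2)^(t/23.6) = 20.7·(1/2)^(t/14.5).
Taking log₂: log₂(5.61/20.7) = t·(1/23.6 − 1/14.5).
log₂(0.27101) = -1.8836; 1/23.6 − 1/14.5 = -0.026593.
t = -1.8836 / -0.026593 ≈ 70.83 years.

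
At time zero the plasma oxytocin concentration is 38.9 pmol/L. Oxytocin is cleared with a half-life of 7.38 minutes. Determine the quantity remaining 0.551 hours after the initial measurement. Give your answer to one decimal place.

Convert the elapsed time: 0.551 hours = 33.06 minutes.
Number of half-lives: n = 33.06/7.38 ≈ 4.4797.
Remaining = 38.9 × (1/2)^4.4797 = 38.9 × 0.044821 ≈ 1.7435 pmol/L.

1.7 pmol/L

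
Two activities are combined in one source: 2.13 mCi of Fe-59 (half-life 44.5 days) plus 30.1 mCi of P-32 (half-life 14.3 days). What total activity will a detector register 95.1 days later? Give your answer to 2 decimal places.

Fe-59: 2.13 × (1/2)^(95.1/44.5) = 2.13 × (1/2)^2.1371 ≈ 0.48423 mCi.
P-32: 30.1 × (1/2)^(95.1/14.3) = 30.1 × (1/2)^6.6503 ≈ 0.29965 mCi.
Total = 0.48423 + 0.29965 ≈ 0.78388 mCi.

0.78 mCi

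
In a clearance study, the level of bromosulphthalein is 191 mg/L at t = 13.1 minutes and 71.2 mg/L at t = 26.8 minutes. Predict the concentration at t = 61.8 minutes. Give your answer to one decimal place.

5.7 mg/L

Over Δt = 26.8 − 13.1 = 13.7 minutes, the level fell by a factor of 191/71.2 ≈ 2.6826.
n = log₂(2.6826) ≈ 1.4236 half-lives, so t½ = 13.7/1.4236 ≈ 9.6233 minutes.
From t = 26.8 to t = 61.8: 71.2 × (1/2)^((61.8−26.8)/9.6233) ≈ 5.7232 mg/L.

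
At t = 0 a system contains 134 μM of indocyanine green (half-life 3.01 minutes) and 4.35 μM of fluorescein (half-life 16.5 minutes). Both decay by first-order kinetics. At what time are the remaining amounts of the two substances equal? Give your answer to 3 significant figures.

Set 134·(1/2)^(t/3.01) = 4.35·(1/2)^(t/16.5).
Taking log₂: log₂(134/4.35) = t·(1/3.01 − 1/16.5).
log₂(30.805) = 4.9451; 1/3.01 − 1/16.5 = 0.27162.
t = 4.9451 / 0.27162 ≈ 18.206 minutes.

18.2 minutes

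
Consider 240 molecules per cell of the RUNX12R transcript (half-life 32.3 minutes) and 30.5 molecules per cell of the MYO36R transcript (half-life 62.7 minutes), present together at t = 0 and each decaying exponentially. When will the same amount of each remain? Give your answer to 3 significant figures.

198 minutes

Set 240·(1/2)^(t/32.3) = 30.5·(1/2)^(t/62.7).
Taking log₂: log₂(240/30.5) = t·(1/32.3 − 1/62.7).
log₂(7.8689) = 2.9762; 1/32.3 − 1/62.7 = 0.015011.
t = 2.9762 / 0.015011 ≈ 198.27 minutes.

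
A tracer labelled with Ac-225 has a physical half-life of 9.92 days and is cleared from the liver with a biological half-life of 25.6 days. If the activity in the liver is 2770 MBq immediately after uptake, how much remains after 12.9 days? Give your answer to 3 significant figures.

793 MBq

1/t_eff = 1/t_phys + 1/t_biol = 1/9.92 + 1/25.6 = 0.13987 per day.
t_eff = 9.92 × 25.6 / (9.92 + 25.6) ≈ 7.1495 days.
Remaining = 2770 × (1/2)^(12.9/7.1495) = 2770 × (1/2)^1.8043 ≈ 793.1 MBq.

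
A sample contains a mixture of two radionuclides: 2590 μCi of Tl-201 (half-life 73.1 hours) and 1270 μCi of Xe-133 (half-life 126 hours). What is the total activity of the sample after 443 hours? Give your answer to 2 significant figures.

Tl-201: 2590 × (1/2)^(443/73.1) = 2590 × (1/2)^6.0602 ≈ 38.815 μCi.
Xe-133: 1270 × (1/2)^(443/126) = 1270 × (1/2)^3.5159 ≈ 111.02 μCi.
Total = 38.815 + 111.02 ≈ 149.84 μCi.

150 μCi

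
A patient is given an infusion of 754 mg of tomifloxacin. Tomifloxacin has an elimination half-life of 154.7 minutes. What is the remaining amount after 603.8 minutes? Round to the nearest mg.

50 mg

Number of half-lives: n = 603.8/154.7 ≈ 3.903.
Remaining = 754 × (1/2)^3.903 = 754 × 0.066845 ≈ 50.401 mg.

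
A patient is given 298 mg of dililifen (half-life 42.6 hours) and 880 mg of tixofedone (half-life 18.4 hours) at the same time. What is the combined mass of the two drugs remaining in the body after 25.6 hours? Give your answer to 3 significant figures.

532 mg

dililifen: 298 × (1/2)^(25.6/42.6) = 298 × (1/2)^0.60094 ≈ 196.48 mg.
tixofedone: 880 × (1/2)^(25.6/18.4) = 880 × (1/2)^1.3913 ≈ 335.47 mg.
Total = 196.48 + 335.47 ≈ 531.95 mg.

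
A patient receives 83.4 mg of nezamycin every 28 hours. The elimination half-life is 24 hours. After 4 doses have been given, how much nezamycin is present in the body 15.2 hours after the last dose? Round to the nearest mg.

93 mg

The 4 doses were given 99.2, 71.2, 43.2, 15.2 hours ago.
Total = 83.4·(1/2)^(99.2/24) + 83.4·(1/2)^(71.2/24) + 83.4·(1/2)^(43.2/24) + 83.4·(1/2)^(15.2/24)
      = 4.7524 + 10.669 + 23.95 + 53.767 ≈ 93.138 mg.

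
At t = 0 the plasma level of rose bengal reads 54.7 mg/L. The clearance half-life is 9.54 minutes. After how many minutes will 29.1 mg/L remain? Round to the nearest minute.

Fraction remaining = 29.1/54.7 ≈ 0.53199.
n = log₂(54.7/29.1) = ln(1.8797)/ln 2 ≈ 0.91052 half-lives.
t = n × t½ = 0.91052 × 9.54 ≈ 8.6864 minutes.

9 minutes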